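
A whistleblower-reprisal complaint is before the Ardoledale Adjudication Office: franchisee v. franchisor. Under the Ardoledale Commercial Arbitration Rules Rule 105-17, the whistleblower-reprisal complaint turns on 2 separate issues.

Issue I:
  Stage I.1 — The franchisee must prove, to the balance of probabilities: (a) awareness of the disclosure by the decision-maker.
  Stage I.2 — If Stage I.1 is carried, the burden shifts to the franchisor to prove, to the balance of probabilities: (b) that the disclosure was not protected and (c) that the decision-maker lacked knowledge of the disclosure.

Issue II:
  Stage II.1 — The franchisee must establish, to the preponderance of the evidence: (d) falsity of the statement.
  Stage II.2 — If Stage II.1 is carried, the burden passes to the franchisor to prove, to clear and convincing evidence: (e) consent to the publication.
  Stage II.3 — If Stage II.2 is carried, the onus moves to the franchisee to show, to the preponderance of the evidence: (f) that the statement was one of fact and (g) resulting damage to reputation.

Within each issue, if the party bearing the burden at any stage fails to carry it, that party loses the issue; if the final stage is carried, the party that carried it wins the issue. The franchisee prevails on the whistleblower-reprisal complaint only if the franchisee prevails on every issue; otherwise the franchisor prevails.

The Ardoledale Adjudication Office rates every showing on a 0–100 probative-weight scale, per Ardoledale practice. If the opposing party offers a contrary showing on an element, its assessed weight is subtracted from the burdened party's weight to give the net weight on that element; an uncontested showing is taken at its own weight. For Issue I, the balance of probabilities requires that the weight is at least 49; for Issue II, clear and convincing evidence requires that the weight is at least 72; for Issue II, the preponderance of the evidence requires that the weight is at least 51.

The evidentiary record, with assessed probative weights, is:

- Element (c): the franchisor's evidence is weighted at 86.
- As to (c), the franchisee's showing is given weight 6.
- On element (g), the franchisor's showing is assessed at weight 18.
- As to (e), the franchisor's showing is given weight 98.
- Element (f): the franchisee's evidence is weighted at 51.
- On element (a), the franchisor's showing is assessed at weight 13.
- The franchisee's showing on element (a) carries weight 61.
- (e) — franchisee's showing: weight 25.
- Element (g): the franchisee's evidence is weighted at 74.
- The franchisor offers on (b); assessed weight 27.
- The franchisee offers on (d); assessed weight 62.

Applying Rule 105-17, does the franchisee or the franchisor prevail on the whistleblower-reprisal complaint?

— Issue I —
At Stage I.1 the franchisee must meet the balance of probabilities (weight is at least 49): on (a) the weight is 61 less the opposing 13 gives net 48, which does not reach 49, so (a) does not meet the standard.
  The franchisee does not carry Stage I.1.
So the franchisor prevails on this issue.
— Issue II —
At Stage II.1 the franchisee must meet the preponderance of the evidence (weight is at least 51): on (d) the weight is 62, which does reach 51, so (d) meets the standard.
  Stage II.1 carried; the burden shifts to the franchisor.
At Stage II.2 the franchisor must meet clear and convincing evidence (weight is at least 72): on (e) the weight is 98 less the opposing 25 gives net 73, which does reach 72, so (e) meets the standard.
  The franchisor carries Stage II.2; the franchisee now bears the burden.
At Stage II.3 the franchisee must meet the preponderance of the evidence (weight is at least 51): on (f) the weight is 51, ≥ 51, so (f) meets the standard; on (g) the weight is 74 less the opposing 18 gives net 56, which does reach 51, so (g) meets the standard.
  Stage II.3 carried; the final stage is satisfied.
With every stage satisfied, the franchisee prevails on this issue.
Per-issue: Issue I → franchisor; Issue II → franchisee. The franchisee must prevail on every issue; overall, the franchisor prevails.

franchisor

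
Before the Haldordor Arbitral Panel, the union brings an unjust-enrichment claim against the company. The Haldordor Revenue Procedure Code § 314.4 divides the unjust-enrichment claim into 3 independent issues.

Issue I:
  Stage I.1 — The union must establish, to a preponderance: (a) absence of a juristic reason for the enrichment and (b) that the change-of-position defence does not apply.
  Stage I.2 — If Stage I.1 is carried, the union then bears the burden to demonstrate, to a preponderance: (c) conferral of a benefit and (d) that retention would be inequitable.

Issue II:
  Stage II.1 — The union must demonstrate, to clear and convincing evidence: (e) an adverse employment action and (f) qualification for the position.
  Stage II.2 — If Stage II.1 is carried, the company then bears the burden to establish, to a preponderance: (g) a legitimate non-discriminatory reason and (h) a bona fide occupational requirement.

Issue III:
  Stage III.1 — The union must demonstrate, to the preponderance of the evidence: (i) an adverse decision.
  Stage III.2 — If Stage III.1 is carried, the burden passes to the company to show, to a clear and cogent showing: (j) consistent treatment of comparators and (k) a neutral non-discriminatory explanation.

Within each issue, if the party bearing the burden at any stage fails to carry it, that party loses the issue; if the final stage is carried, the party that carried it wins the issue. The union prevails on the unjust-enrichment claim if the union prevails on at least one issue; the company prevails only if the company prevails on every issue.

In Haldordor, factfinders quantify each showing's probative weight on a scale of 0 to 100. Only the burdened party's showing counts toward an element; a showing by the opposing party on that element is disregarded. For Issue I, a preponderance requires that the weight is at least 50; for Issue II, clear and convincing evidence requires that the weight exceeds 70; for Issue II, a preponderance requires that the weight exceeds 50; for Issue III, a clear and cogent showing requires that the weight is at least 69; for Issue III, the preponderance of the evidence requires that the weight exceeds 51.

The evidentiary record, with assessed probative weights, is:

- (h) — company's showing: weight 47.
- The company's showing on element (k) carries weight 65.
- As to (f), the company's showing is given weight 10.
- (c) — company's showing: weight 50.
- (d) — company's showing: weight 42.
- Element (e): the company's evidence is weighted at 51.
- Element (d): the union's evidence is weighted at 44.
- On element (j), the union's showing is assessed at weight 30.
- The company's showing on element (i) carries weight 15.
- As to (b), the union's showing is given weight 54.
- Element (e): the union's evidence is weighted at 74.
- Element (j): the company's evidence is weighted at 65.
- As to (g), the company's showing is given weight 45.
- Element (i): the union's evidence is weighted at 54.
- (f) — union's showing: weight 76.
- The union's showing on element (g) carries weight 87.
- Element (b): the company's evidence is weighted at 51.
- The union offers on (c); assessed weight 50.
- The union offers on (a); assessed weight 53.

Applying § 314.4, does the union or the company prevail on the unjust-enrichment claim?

union

— Issue I —
Stage I.1 (union, a preponderance, weight is at least 50): (a) 53 ≥ 50 — meets; (b) 54 (company's 51 disregarded) ≥ 50 — meets.
  Stage I.1 is satisfied; the union continues to bear the burden.
Stage I.2 (union, a preponderance, weight is at least 50): (c) 50 (company's 50 disregarded) ≥ 50 — meets; (d) 44 (company's 42 disregarded) < 50 — fails.
  Stage I.2 not carried; the union fails its burden.
So the company prevails on this issue.
— Issue II —
At Stage II.1 the union must meet clear and convincing evidence (weight exceeds 70): on (e) the weight is 74 (the company's 51 is given no effect), which does exceed 70, so (e) meets the standard; on (f) the weight is 76 (the company's 10 is given no effect), > 70, so (f) meets the standard.
  Stage II.1 carried; the burden shifts to the company.
At Stage II.2 the company must meet a preponderance (weight exceeds 50): on (g) the weight is 45 (the union's 87 is given no effect), which does not exceed 50, so (g) does not meet the standard; on (h) the weight is 47, ≤ 50, so (h) does not meet the standard.
  The company does not carry Stage II.2.
So the union prevails on this issue.
— Issue III —
Stage III.1 — burden on union; standard: the preponderance of the evidence (weight exceeds 51).
    (i): 54 (company's 15 disregarded) > 51 [met]
  Stage III.1 carried; the burden shifts to the company.
Stage III.2 — burden on company; standard: a clear and cogent showing (weight is at least 69).
    (j): 65 (union's 30 disregarded) < 69 [not met]
    (k): 65 < 69 [not met]
  Stage III.2 not carried; the company fails its burden.
The union prevails on this issue.
Per-issue: Issue I → company; Issue II → union; Issue III → union. The union must prevail on at least one issue; overall, the union prevails.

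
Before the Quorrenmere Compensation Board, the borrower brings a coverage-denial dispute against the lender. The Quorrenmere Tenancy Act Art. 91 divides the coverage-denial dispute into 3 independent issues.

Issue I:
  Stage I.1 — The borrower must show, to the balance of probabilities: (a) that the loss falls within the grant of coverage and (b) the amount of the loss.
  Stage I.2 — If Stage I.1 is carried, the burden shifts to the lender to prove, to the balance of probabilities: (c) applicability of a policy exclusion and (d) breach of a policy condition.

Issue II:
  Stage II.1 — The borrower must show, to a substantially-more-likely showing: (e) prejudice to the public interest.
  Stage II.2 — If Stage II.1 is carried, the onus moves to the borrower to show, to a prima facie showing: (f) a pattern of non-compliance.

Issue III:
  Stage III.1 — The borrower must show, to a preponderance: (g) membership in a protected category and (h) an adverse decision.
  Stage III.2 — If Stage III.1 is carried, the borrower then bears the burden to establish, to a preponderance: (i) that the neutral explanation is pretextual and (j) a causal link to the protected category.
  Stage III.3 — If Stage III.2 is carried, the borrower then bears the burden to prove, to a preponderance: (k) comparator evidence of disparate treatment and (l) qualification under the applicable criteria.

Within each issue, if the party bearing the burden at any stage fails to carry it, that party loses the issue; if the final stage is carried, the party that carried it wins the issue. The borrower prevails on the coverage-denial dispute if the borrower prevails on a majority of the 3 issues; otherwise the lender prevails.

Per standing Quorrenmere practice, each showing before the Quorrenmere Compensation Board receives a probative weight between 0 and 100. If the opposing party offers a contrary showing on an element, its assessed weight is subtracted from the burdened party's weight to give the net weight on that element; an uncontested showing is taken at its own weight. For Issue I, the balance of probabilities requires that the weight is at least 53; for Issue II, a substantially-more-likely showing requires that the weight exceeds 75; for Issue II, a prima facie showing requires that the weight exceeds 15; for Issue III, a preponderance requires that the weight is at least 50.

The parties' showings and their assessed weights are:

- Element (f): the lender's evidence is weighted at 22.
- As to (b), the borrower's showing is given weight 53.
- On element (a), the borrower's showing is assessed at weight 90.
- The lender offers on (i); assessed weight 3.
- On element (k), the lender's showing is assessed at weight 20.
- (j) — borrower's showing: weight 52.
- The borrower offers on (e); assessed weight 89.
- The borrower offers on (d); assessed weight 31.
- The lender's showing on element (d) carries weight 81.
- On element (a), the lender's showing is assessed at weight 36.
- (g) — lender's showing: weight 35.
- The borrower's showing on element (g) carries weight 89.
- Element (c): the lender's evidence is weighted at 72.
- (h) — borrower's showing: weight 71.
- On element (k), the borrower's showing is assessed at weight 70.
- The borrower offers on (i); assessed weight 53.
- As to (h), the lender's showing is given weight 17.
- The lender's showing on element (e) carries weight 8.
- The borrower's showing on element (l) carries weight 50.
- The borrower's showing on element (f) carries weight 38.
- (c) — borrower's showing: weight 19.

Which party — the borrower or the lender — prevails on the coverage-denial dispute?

borrower

— Issue I —
Stage I.1 — burden on borrower; standard: the balance of probabilities (weight is at least 53).
    (a): 90 − 36 = 54 ≥ 53 [met]
    (b): 53 ≥ 53 [met]
  The borrower carries Stage I.1; the lender now bears the burden.
Stage I.2 — burden on lender; standard: the balance of probabilities (weight is at least 53).
    (c): 72 − 19 = 53 ≥ 53 [met]
    (d): 81 − 31 = 50 < 53 [not met]
  Not every element is met, so the lender fails to carry Stage I.2.
The borrower prevails on this issue.
— Issue II —
Stage II.1 — burden on borrower; standard: a substantially-more-likely showing (weight exceeds 75).
    (e): 89 − 8 = 81 > 75 [met]
  Stage II.1 carried; the burden remains with the borrower.
Stage II.2 — burden on borrower; standard: a prima facie showing (weight exceeds 15).
    (f): 38 − 22 = 16 > 15 [met]
  Stage II.2 carried; the final stage is satisfied.
Every stage carried; the borrower prevails on this issue.
— Issue III —
At Stage III.1 the borrower must meet a preponderance (weight is at least 50): on (g) the weight is 89 less the opposing 35 gives net 54, which does reach 50, so (g) meets the standard; on (h) the weight is 71 less the opposing 17 gives net 54, ≥ 50, so (h) meets the standard.
  Stage III.1 is satisfied; the borrower continues to bear the burden.
At Stage III.2 the borrower must meet a preponderance (weight is at least 50): on (i) the weight is 53 less the opposing 3 gives net 50, ≥ 50, so (i) meets the standard; on (j) the weight is 52, ≥ 50, so (j) meets the standard.
  Stage III.2 is satisfied; the borrower continues to bear the burden.
At Stage III.3 the borrower must meet a preponderance (weight is at least 50): on (k) the weight is 70 less the opposing 20 gives net 50, ≥ 50, so (k) meets the standard; on (l) the weight is 50, ≥ 50, so (l) meets the standard.
  All elements met at the final stage.
Every stage carried; the borrower prevails on this issue.
Per-issue: Issue I → borrower; Issue II → borrower; Issue III → borrower. The borrower must prevail on a majority of issues; overall, the borrower prevails.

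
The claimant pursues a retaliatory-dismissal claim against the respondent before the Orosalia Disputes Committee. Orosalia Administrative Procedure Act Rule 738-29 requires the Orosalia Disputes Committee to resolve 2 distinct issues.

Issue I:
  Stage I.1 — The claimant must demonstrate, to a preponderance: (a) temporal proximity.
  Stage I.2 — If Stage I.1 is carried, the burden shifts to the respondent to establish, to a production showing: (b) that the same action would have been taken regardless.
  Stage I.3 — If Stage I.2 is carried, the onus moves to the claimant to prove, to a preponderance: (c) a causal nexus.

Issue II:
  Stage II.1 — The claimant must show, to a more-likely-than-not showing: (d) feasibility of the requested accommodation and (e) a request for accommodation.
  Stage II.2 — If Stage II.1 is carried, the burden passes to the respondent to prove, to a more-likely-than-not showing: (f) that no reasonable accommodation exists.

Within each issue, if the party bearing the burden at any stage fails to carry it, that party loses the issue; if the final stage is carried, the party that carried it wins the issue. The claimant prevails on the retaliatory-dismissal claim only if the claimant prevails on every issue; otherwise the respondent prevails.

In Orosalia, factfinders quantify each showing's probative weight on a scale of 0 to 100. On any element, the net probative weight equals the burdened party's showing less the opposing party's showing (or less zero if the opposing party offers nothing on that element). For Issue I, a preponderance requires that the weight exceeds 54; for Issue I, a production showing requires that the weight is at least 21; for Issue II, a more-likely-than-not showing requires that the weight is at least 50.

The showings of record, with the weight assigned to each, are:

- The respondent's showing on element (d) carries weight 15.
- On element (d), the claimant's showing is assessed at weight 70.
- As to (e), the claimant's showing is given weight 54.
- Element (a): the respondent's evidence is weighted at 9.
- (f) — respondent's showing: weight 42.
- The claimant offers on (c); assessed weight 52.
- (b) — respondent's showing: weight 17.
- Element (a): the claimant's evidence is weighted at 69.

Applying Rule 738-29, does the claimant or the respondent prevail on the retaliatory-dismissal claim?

claimant

— Issue I —
At Stage I.1 the claimant must meet a preponderance (weight exceeds 54): on (a) the weight is 69 less the opposing 9 gives net 60, > 54, so (a) meets the standard.
  The claimant carries Stage I.1; the respondent now bears the burden.
At Stage I.2 the respondent must meet a production showing (weight is at least 21): on (b) the weight is 17, which does not reach 21, so (b) does not meet the standard.
  Stage I.2 not carried; the respondent fails its burden.
The claimant prevails on this issue.
— Issue II —
Stage II.1 — burden on claimant; standard: a more-likely-than-not showing (weight is at least 50).
    (d): 70 − 15 = 55 ≥ 50 [met]
    (e): 54 ≥ 50 [met]
  All elements met. The burden passes to the respondent.
Stage II.2 — burden on respondent; standard: a more-likely-than-not showing (weight is at least 50).
    (f): 42 < 50 [not met]
  Stage II.2 not carried; the respondent fails its burden.
The analysis ends at Stage II.2; the claimant prevails on this issue.
Per-issue: Issue I → claimant; Issue II → claimant. The claimant must prevail on every issue; overall, the claimant prevails.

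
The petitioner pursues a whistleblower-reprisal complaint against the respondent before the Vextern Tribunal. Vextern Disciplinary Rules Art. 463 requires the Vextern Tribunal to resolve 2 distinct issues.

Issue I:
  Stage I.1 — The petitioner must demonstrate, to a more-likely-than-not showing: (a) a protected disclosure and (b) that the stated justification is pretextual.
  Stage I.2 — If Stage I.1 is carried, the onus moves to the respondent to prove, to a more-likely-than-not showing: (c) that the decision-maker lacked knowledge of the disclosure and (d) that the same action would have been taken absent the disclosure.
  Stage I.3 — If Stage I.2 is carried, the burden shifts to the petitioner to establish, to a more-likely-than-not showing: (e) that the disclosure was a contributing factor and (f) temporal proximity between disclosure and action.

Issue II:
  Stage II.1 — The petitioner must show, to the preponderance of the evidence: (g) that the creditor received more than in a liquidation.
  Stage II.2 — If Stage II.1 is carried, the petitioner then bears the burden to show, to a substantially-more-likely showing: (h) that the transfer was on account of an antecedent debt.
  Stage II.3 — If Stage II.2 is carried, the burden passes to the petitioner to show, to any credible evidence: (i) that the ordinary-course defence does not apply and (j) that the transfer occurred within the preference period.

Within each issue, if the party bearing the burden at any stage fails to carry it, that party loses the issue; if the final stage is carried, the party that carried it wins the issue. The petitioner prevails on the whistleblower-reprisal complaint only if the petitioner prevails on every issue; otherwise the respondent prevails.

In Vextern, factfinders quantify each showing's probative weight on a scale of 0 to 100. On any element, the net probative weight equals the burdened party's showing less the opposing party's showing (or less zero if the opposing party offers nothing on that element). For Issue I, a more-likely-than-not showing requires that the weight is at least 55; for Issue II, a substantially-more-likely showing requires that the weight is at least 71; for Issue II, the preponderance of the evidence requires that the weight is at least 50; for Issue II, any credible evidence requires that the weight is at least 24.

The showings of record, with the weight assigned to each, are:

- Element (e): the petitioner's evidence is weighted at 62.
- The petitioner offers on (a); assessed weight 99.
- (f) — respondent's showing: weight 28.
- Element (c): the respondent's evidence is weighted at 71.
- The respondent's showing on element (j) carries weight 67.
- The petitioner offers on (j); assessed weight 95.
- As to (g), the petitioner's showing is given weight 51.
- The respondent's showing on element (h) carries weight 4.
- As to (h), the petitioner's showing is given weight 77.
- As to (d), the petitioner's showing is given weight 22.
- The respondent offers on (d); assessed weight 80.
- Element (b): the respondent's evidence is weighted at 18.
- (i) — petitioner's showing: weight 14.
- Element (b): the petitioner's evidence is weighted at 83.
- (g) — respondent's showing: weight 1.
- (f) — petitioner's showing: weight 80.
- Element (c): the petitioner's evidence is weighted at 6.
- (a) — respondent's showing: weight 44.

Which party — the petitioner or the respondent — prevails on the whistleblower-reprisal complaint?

— Issue I —
Stage I.1 (petitioner, a more-likely-than-not showing, weight is at least 55): (a) net 99−44=55 ≥ 55 — meets; (b) net 83−18=65 ≥ 55 — meets.
  Stage I.1 is satisfied; the onus moves to the respondent.
Stage I.2 (respondent, a more-likely-than-not showing, weight is at least 55): (c) net 71−6=65 ≥ 55 — meets; (d) net 80−22=58 ≥ 55 — meets.
  Stage I.2 carried; the burden shifts to the petitioner.
Stage I.3 (petitioner, a more-likely-than-not showing, weight is at least 55): (e) 62 ≥ 55 — meets; (f) net 80−28=52 < 55 — fails.
  Stage I.3 not carried; the petitioner fails its burden.
So the respondent prevails on this issue.
— Issue II —
At Stage II.1 the petitioner must meet the preponderance of the evidence (weight is at least 50): on (g) the weight is 51 less the opposing 1 gives net 50, ≥ 50, so (g) meets the standard.
  Stage II.1 carried; the burden remains with the petitioner.
At Stage II.2 the petitioner must meet a substantially-more-likely showing (weight is at least 71): on (h) the weight is 77 less the opposing 4 gives net 73, ≥ 71, so (h) meets the standard.
  Stage II.2 is satisfied; the petitioner continues to bear the burden.
At Stage II.3 the petitioner must meet any credible evidence (weight is at least 24): on (i) the weight is 14, which does not reach 24, so (i) does not meet the standard; on (j) the weight is 95 less the opposing 67 gives net 28, which does reach 24, so (j) meets the standard.
  Stage II.3 not carried; the petitioner fails its burden.
The respondent prevails on this issue.
Per-issue: Issue I → respondent; Issue II → respondent. The petitioner must prevail on every issue; overall, the respondent prevails.

respondent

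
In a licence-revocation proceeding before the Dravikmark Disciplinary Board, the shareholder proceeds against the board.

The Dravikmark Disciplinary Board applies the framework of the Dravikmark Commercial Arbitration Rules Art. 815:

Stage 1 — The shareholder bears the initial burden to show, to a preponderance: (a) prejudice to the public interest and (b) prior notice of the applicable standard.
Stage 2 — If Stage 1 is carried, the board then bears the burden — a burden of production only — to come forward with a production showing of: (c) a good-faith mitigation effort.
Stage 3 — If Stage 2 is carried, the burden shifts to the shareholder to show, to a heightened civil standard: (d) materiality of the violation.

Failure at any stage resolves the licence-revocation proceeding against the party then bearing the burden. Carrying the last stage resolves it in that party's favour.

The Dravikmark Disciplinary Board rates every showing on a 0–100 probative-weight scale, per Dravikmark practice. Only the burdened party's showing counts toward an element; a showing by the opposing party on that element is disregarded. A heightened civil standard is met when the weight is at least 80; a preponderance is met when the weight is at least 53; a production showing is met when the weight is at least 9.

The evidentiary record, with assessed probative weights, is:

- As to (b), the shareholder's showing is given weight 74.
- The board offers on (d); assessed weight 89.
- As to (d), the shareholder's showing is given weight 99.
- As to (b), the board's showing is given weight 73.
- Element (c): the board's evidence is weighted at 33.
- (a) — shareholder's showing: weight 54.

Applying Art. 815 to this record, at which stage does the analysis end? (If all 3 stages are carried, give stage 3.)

Stage 1 (shareholder, a preponderance, weight is at least 53): (a) 54 ≥ 53 — meets; (b) 74 (board's 73 disregarded) ≥ 53 — meets.
  Stage 1 is satisfied; the onus moves to the board.
Stage 2 (board, a production showing, weight is at least 9): (c) 33 ≥ 9 — meets.
  The board carries Stage 2; the shareholder now bears the burden.
Stage 3 (shareholder, a heightened civil standard, weight is at least 80): (d) 99 (board's 89 disregarded) ≥ 80 — meets.
  Stage 3 carried; the final stage is satisfied.
All stages carried — the shareholder prevails.

stage 3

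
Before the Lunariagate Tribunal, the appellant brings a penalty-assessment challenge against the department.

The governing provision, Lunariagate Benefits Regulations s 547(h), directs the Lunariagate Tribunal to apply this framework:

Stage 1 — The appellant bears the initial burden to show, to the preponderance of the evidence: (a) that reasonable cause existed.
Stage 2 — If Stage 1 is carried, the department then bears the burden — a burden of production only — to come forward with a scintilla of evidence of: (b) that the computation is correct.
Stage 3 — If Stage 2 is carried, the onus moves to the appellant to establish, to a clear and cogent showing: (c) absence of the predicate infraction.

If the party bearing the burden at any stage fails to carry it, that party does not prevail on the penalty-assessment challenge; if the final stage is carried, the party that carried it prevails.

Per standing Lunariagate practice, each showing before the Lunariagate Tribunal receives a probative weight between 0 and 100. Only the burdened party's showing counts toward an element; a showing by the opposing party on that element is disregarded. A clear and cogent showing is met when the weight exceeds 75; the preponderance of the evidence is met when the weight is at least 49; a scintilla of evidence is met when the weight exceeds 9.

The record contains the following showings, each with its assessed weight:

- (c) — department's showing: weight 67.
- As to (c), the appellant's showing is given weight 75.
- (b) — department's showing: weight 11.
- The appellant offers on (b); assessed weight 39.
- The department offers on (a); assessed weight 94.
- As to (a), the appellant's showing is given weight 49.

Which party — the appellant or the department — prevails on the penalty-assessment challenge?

At Stage 1 the appellant must meet the preponderance of the evidence (weight is at least 49): on (a) the weight is 49 (the department's 94 is given no effect), which does reach 49, so (a) meets the standard.
  All elements met. The burden passes to the department.
At Stage 2 the department must meet a scintilla of evidence (weight exceeds 9): on (b) the weight is 11 (the appellant's 39 is given no effect), which does exceed 9, so (b) meets the standard.
  The department carries Stage 2; the appellant now bears the burden.
At Stage 3 the appellant must meet a clear and cogent showing (weight exceeds 75): on (c) the weight is 75 (the department's 67 is given no effect), ≤ 75, so (c) does not meet the standard.
  Stage 3 not carried; the appellant fails its burden.
The department prevails.

department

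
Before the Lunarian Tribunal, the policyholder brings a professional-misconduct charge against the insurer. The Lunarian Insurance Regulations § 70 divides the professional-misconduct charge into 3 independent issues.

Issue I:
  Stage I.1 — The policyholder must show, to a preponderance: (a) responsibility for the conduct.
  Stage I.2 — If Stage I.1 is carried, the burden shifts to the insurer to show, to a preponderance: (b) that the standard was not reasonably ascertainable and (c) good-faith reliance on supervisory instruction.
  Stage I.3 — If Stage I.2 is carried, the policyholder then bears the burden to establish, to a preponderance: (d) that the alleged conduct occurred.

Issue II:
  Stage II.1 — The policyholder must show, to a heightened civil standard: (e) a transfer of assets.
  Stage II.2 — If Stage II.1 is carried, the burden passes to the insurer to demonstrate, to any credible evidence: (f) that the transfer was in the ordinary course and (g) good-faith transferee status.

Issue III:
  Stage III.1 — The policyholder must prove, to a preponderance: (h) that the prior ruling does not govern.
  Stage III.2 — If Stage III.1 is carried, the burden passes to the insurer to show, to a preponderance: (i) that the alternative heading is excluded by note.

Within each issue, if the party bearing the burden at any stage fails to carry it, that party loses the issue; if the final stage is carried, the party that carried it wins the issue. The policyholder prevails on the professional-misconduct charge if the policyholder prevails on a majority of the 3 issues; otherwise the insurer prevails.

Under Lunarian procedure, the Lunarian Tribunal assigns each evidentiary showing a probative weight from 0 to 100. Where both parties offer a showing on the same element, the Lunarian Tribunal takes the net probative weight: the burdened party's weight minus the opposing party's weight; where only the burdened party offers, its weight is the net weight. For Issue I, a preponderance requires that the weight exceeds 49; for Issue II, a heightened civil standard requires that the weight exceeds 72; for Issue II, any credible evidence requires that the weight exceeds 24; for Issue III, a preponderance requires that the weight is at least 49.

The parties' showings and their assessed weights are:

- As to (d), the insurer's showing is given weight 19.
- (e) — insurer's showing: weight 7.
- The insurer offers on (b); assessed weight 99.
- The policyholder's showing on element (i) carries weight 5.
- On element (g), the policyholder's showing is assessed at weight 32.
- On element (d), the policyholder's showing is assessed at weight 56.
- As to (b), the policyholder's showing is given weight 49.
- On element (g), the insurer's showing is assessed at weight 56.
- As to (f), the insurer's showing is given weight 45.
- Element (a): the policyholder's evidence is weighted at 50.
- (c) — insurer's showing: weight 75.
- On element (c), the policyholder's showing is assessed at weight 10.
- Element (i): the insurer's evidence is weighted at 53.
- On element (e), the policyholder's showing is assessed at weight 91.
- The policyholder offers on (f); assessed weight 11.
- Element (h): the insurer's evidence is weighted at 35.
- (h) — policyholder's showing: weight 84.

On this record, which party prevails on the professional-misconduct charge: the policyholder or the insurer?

policyholder

— Issue I —
Stage I.1 — burden on policyholder; standard: a preponderance (weight exceeds 49).
    (a): 50 > 49 [met]
  Stage I.1 is satisfied; the onus moves to the insurer.
Stage I.2 — burden on insurer; standard: a preponderance (weight exceeds 49).
    (b): 99 − 49 = 50 > 49 [met]
    (c): 75 − 10 = 65 > 49 [met]
  Stage I.2 is satisfied; the onus moves to the policyholder.
Stage I.3 — burden on policyholder; standard: a preponderance (weight exceeds 49).
    (d): 56 − 19 = 37 ≤ 49 [not met]
  Not every element is met, so the policyholder fails to carry Stage I.3.
So the insurer prevails on this issue.
— Issue II —
Stage II.1 (policyholder, a heightened civil standard, weight exceeds 72): (e) net 91−7=84 > 72 — meets.
  Stage II.1 carried; the burden shifts to the insurer.
Stage II.2 (insurer, any credible evidence, weight exceeds 24): (f) net 45−11=34 > 24 — meets; (g) net 56−32=24 ≤ 24 — fails.
  The insurer does not carry Stage II.2.
The policyholder prevails on this issue.
— Issue III —
Stage III.1 (policyholder, a preponderance, weight is at least 49): (h) net 84−35=49 ≥ 49 — meets.
  Stage III.1 carried; the burden shifts to the insurer.
Stage III.2 (insurer, a preponderance, weight is at least 49): (i) net 53−5=48 < 49 — fails.
  Not every element is met, so the insurer fails to carry Stage III.2.
So the policyholder prevails on this issue.
Per-issue: Issue I → insurer; Issue II → policyholder; Issue III → policyholder. The policyholder must prevail on a majority of issues; overall, the policyholder prevails.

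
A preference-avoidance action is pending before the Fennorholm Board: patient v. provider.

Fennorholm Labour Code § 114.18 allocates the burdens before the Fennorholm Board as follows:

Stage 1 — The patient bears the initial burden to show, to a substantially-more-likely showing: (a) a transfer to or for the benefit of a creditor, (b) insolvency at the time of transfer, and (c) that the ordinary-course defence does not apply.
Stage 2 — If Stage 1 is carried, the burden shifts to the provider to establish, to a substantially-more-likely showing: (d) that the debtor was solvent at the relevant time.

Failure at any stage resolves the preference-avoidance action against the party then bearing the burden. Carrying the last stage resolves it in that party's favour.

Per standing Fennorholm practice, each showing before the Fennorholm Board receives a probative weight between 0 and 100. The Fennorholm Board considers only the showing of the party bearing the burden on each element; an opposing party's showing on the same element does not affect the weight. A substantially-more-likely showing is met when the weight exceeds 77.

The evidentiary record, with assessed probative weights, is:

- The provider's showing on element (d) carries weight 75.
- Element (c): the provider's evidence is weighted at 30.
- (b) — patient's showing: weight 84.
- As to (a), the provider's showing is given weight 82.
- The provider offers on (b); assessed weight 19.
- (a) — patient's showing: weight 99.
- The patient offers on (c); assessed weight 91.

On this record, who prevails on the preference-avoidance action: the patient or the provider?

Stage 1 (patient, a substantially-more-likely showing, weight exceeds 77): (a) 99 (provider's 82 disregarded) > 77 — meets; (b) 84 (provider's 19 disregarded) > 77 — meets; (c) 91 (provider's 30 disregarded) > 77 — meets.
  Stage 1 carried; the burden shifts to the provider.
Stage 2 (provider, a substantially-more-likely showing, weight exceeds 77): (d) 75 ≤ 77 — fails.
  Not every element is met, so the provider fails to carry Stage 2.
The analysis ends at Stage 2; the patient prevails.

patient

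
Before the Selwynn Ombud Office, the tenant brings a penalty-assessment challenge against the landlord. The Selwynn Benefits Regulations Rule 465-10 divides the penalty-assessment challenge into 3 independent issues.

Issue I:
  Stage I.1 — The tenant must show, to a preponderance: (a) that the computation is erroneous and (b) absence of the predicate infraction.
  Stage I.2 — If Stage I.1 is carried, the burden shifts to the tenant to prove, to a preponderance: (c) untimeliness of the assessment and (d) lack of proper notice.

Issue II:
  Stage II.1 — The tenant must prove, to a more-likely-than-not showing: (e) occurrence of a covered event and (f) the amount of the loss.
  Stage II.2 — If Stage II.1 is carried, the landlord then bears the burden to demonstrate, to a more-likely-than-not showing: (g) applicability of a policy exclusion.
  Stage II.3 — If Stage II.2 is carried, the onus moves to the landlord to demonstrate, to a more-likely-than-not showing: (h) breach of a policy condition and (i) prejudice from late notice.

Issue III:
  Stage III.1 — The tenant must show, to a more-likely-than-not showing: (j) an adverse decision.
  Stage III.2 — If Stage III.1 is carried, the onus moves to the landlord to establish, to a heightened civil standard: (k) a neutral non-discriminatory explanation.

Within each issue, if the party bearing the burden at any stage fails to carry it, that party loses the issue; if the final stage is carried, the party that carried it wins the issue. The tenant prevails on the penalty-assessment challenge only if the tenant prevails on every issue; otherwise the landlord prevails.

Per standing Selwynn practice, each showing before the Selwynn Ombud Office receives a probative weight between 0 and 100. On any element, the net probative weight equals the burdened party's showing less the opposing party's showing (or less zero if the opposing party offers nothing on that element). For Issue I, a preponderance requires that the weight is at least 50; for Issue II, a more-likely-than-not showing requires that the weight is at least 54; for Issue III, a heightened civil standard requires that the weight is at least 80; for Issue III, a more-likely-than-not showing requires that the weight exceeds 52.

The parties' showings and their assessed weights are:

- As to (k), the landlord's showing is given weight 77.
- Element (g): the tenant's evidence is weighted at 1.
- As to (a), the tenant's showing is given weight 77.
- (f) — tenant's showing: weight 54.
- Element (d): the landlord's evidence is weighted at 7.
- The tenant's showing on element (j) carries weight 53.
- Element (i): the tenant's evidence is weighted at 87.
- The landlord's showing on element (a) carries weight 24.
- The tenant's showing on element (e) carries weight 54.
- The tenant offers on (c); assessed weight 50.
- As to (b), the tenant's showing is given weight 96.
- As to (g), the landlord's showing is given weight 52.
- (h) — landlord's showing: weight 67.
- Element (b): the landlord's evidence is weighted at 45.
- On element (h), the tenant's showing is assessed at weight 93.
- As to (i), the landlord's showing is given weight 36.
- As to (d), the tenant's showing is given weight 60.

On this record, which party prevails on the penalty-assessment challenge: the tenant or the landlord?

— Issue I —
Stage I.1 — burden on tenant; standard: a preponderance (weight is at least 50).
    (a): 77 − 24 = 53 ≥ 50 [met]
    (b): 96 − 45 = 51 ≥ 50 [met]
  Stage I.1 carried; the burden remains with the tenant.
Stage I.2 — burden on tenant; standard: a preponderance (weight is at least 50).
    (c): 50 ≥ 50 [met]
    (d): 60 − 7 = 53 ≥ 50 [met]
  Stage I.2 carried; the final stage is satisfied.
Every stage carried; the tenant prevails on this issue.
— Issue II —
Stage II.1 — burden on tenant; standard: a more-likely-than-not showing (weight is at least 54).
    (e): 54 ≥ 54 [met]
    (f): 54 ≥ 54 [met]
  Stage II.1 is satisfied; the onus moves to the landlord.
Stage II.2 — burden on landlord; standard: a more-likely-than-not showing (weight is at least 54).
    (g): 52 − 1 = 51 < 54 [not met]
  The landlord does not carry Stage II.2.
The analysis ends at Stage II.2; the tenant prevails on this issue.
— Issue III —
At Stage III.1 the tenant must meet a more-likely-than-not showing (weight exceeds 52): on (j) the weight is 53, which does exceed 52, so (j) meets the standard.
  Stage III.1 carried; the burden shifts to the landlord.
At Stage III.2 the landlord must meet a heightened civil standard (weight is at least 80): on (k) the weight is 77, < 80, so (k) does not meet the standard.
  Stage III.2 not carried; the landlord fails its burden.
The analysis ends at Stage III.2; the tenant prevails on this issue.
Per-issue: Issue I → tenant; Issue II → tenant; Issue III → tenant. The tenant must prevail on every issue; overall, the tenant prevails.

tenant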